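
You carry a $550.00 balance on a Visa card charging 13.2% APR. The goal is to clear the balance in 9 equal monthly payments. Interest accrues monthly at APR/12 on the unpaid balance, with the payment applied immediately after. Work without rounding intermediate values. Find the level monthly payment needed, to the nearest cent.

$64.52

Monthly rate r = 13.2%/12 = 1.1% = 0.011.
Level-payment amortization: P = B₀·r / (1 − (1+r)^(−n)) = 550.00·0.011 / (1 − 1.011^(−9)).
Denominator 1 − (1+r)^(−9) = 0.0937675698.
P = 6.05 / 0.0937675698 ≈ 64.52.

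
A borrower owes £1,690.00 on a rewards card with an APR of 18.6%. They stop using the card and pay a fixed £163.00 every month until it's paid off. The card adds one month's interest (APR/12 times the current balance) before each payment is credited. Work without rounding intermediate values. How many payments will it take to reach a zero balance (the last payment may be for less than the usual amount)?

Monthly rate r = 18.6%/12 = 1.55% = 0.0155.
Recurrence: B ← B·(1+r) − £163.00.
Month 1: interest £26.20; balance after payment £1,553.19.
Month 2: interest £24.07; balance after payment £1,414.27.
Closed form: n = −ln(1 − rB₀/P)/ln(1+r) = −ln(0.83929)/ln(1.0155) ≈ 11.390, so the balance reaches zero during payment 12.

12 months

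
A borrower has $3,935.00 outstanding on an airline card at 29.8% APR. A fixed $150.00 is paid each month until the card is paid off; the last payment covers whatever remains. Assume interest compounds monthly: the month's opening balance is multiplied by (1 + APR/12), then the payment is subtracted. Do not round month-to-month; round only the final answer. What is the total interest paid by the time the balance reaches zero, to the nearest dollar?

$2,510

Monthly rate r = 29.8%/12 = 2.48333% = 0.0248333.
Payoff takes n = ⌈−ln(1 − rB₀/P)/ln(1+r)⌉ = ⌈42.968⌉ = 43 payments; the last is $145.26.
Total paid = 42·$150.00 + $145.26 = $6,445.26.
Total interest = total paid − principal = $6,445.26 − $3,935.00 = $2,510.26.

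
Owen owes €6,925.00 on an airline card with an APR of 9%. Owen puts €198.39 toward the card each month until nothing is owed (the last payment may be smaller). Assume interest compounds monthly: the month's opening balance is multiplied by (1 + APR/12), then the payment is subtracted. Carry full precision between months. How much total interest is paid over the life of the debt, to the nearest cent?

Monthly rate r = 9%/12 = 0.75% = 0.0075.
Payoff takes n = ⌈−ln(1 − rB₀/P)/ln(1+r)⌉ = ⌈40.623⌉ = 41 payments; the last is €123.72.
Total paid = 40·€198.39 + €123.72 = €8,059.32.
Total interest = total paid − principal = €8,059.32 − €6,925.00 = €1,134.32.

€1,134.32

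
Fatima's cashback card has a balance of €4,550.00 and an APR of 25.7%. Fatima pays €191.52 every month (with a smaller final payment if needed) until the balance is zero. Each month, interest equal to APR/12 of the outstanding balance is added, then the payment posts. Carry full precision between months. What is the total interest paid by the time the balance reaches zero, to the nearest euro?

€1,876

Monthly rate r = 25.7%/12 = 2.14167% = 0.0214167.
Payoff takes n = ⌈−ln(1 − rB₀/P)/ln(1+r)⌉ = ⌈33.548⌉ = 34 payments; the last is €105.53.
Total paid = 33·€191.52 + €105.53 = €6,425.69.
Total interest = total paid − principal = €6,425.69 − €4,550.00 = €1,875.69.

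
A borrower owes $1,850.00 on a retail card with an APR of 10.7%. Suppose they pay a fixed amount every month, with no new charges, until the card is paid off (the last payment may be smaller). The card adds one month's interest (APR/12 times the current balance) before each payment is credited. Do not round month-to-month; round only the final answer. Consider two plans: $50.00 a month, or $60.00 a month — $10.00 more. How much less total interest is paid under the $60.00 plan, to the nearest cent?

Monthly rate r = 10.7%/12 = 0.891667% = 0.00891667.
At $50.00/mo: n = ⌈−ln(1 − rB₀/P)/ln(1+r)⌉ = 46 payments (last $4.99); total interest = total paid − $1,850.00 = $404.99.
At $60.00/mo: 37 payments (last $12.96); total interest $322.96.
Interest saved = $404.99 − $322.96 = $82.03.

$82.03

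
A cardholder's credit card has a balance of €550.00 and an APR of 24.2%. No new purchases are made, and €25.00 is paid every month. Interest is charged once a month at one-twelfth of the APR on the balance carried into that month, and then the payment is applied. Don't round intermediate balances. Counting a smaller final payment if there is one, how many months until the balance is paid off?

Monthly rate r = 24.2%/12 = 2.01667% = 0.0201667.
Recurrence: B ← B·(1+r) − €25.00.
Month 1: interest €11.09; balance after payment €536.09.
Month 2: interest €10.81; balance after payment €521.90.
Closed form: n = −ln(1 − rB₀/P)/ln(1+r) = −ln(0.55633)/ln(1.02017) ≈ 29.369, so the balance reaches zero during payment 30.

30 payments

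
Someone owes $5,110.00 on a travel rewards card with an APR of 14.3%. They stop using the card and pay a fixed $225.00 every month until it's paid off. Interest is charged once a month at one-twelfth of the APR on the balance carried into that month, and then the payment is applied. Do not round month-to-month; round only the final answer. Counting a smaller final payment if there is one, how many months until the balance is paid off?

Monthly rate r = 14.3%/12 = 1.19167% = 0.0119167.
Recurrence: B ← B·(1+r) − $225.00.
Month 1: interest $60.89; balance after payment $4,945.89.
Month 2: interest $58.94; balance after payment $4,779.83.
Closed form: n = −ln(1 − rB₀/P)/ln(1+r) = −ln(0.72936)/ln(1.01192) ≈ 26.640, so the balance reaches zero during payment 27.

27 months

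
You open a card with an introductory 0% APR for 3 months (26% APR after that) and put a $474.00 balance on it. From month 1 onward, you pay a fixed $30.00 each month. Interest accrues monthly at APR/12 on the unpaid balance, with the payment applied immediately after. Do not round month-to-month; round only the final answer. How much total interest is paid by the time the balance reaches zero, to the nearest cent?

$70.63

Promo months 1–3 at r₀ = 0%/12 = 0; months 4+ at r₁ = 26%/12 = 0.0216667.
After month 3 (no interest yet): B = $474.00 − 3·$30.00 = $384.00.
Then at r₁ with $30.00/mo: n₂ = −ln(1 − r₁·B/P)/ln(1+r₁) ≈ 15.15 → 16 more payments.
Total paid = 18·$30.00 + $4.63 = $544.63; interest = $544.63 − $474.00 = $70.63.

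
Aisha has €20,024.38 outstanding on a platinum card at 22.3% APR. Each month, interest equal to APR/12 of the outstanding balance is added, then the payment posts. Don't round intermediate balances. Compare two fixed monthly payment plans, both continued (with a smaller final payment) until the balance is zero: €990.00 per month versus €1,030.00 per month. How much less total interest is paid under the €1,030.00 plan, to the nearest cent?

€269.21

Monthly rate r = 22.3%/12 = 1.85833% = 0.0185833.
At €990.00/mo: n = ⌈−ln(1 − rB₀/P)/ln(1+r)⌉ = 26 payments (last €598.51); total interest = total paid − €20,024.38 = €5,324.13.
At €1,030.00/mo: 25 payments (last €359.30); total interest €5,054.92.
Interest saved = €5,324.13 − €5,054.92 = €269.21.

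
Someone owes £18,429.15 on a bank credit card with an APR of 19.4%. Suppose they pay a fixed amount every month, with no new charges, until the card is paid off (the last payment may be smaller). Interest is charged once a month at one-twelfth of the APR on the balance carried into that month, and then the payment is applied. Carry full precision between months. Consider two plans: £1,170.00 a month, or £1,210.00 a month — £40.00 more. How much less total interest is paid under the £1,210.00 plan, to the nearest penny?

Monthly rate r = 19.4%/12 = 1.61667% = 0.0161667.
At £1,170.00/mo: n = ⌈−ln(1 − rB₀/P)/ln(1+r)⌉ = 19 payments (last £383.30); total interest = total paid − £18,429.15 = £3,014.15.
At £1,210.00/mo: 18 payments (last £759.19); total interest £2,900.04.
Interest saved = £3,014.15 − £2,900.04 = £114.11.

£114.11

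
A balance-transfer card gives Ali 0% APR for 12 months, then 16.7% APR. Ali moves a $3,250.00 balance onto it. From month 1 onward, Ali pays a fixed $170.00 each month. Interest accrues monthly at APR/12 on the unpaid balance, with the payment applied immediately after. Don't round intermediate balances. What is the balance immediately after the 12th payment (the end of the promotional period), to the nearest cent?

$1,210.00

Promo months 1–12 at r₀ = 0%/12 = 0; months 13+ at r₁ = 16.7%/12 = 0.0139167.
After month 12 (no interest yet): B = $3,250.00 − 12·$170.00 = $1,210.00.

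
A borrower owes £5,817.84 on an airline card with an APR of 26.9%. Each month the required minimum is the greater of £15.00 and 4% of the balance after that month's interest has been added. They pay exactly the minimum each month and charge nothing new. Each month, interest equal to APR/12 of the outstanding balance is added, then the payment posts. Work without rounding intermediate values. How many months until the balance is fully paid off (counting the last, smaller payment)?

185 months

Monthly rate r = 26.9%/12 = 2.24167% = 0.0224167.
While 4% of the post-interest balance exceeds £15.00, each month B ← (B·(1+r))·(1 − 0.04), i.e. B shrinks by the factor (1+r)·0.96 = 0.98152.
This holds for months 1–149. Entering month 150 the balance is £361.19; 4% of the post-interest balance is now below £15.00, so the flat £15.00 minimum applies from here.
From month 150 a fixed £15.00 at rate r clears £361.19 in 36 more payments. Total: 149 + 36 = 185 months.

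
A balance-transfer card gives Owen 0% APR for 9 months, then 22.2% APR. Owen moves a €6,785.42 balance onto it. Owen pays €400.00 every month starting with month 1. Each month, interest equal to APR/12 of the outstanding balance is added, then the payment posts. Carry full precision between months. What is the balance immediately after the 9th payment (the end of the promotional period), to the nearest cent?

€3,185.42

Promo months 1–9 at r₀ = 0%/12 = 0; months 10+ at r₁ = 22.2%/12 = 0.0185.
After month 9 (no interest yet): B = €6,785.42 − 9·€400.00 = €3,185.42.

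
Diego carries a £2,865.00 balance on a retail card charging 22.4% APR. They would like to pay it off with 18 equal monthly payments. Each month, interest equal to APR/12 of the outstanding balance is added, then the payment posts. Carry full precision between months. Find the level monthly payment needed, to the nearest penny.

£188.87

Monthly rate r = 22.4%/12 = 1.86667% = 0.0186667.
Level-payment amortization: P = B₀·r / (1 − (1+r)^(−n)) = 2865.00·0.0186667 / (1 − 1.01867^(−18)).
Denominator 1 − (1+r)^(−18) = 0.283159908.
P = 53.48 / 0.283159908 ≈ 188.87.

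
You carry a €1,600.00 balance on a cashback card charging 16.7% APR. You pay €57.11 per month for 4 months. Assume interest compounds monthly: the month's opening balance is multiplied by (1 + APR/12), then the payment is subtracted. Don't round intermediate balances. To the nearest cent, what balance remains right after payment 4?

Monthly rate r = 16.7%/12 = 1.39167% = 0.0139167.
Each month: B ← B·(1+r) − €57.11.
Month 1: interest €22.27; balance after payment €1,565.16.
Month 2: interest €21.78; balance after payment €1,529.83.
Month 3: interest €21.29; balance after payment €1,494.01.
Month 4: interest €20.79; balance after payment €1,457.69.

€1,457.69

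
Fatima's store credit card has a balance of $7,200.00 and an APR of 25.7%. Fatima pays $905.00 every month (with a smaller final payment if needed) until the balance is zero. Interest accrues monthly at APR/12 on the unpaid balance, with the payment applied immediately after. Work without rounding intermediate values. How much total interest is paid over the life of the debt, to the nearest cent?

Monthly rate r = 25.7%/12 = 2.14167% = 0.0214167.
Payoff takes n = ⌈−ln(1 − rB₀/P)/ln(1+r)⌉ = ⌈8.815⌉ = 9 payments; the last is $739.06.
Total paid = 8·$905.00 + $739.06 = $7,979.06.
Total interest = total paid − principal = $7,979.06 − $7,200.00 = $779.06.

$779.06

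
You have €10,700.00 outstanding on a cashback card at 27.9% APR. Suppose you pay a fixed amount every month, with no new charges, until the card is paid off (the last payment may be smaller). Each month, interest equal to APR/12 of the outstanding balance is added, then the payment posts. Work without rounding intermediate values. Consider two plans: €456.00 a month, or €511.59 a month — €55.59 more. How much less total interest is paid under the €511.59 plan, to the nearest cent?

€822.69

Monthly rate r = 27.9%/12 = 2.325% = 0.02325.
At €456.00/mo: n = ⌈−ln(1 − rB₀/P)/ln(1+r)⌉ = 35 payments (last €144.72); total interest = total paid − €10,700.00 = €4,948.72.
At €511.59/mo: 29 payments (last €501.51); total interest €4,126.03.
Interest saved = €4,948.72 − €4,126.03 = €822.69.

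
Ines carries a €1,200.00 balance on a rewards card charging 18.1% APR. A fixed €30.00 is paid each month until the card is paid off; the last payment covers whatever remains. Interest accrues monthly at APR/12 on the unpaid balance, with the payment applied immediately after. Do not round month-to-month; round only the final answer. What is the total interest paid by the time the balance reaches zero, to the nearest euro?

€653

Monthly rate r = 18.1%/12 = 1.50833% = 0.0150833.
Payoff takes n = ⌈−ln(1 − rB₀/P)/ln(1+r)⌉ = ⌈61.765⌉ = 62 payments; the last is €22.98.
Total paid = 61·€30.00 + €22.98 = €1,852.98.
Total interest = total paid − principal = €1,852.98 − €1,200.00 = €652.98.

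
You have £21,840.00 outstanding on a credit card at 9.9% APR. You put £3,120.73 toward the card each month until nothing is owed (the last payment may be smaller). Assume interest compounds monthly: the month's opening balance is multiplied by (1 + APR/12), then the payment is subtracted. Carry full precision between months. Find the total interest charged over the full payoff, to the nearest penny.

£750.85

Monthly rate r = 9.9%/12 = 0.825% = 0.00825.
Payoff takes n = ⌈−ln(1 − rB₀/P)/ln(1+r)⌉ = ⌈7.238⌉ = 8 payments; the last is £745.74.
Total paid = 7·£3,120.73 + £745.74 = £22,590.85.
Total interest = total paid − principal = £22,590.85 − £21,840.00 = £750.85.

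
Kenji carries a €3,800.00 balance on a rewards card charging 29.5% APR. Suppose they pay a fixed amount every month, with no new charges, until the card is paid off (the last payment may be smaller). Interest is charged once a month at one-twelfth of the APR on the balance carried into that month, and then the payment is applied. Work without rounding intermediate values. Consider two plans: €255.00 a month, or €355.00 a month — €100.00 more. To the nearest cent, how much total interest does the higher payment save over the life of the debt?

Monthly rate r = 29.5%/12 = 2.45833% = 0.0245833.
At €255.00/mo: n = ⌈−ln(1 − rB₀/P)/ln(1+r)⌉ = 19 payments (last €201.00); total interest = total paid − €3,800.00 = €991.00.
At €355.00/mo: 13 payments (last €204.71); total interest €664.71.
Interest saved = €991.00 − €664.71 = €326.29.

€326.29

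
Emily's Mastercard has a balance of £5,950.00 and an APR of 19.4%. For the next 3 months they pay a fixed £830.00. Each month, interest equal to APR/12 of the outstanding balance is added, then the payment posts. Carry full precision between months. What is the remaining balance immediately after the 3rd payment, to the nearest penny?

Monthly rate r = 19.4%/12 = 1.61667% = 0.0161667.
Each month: B ← B·(1+r) − £830.00.
Month 1: interest £96.19; balance after payment £5,216.19.
Month 2: interest £84.33; balance after payment £4,470.52.
Month 3: interest £72.27; balance after payment £3,712.79.

£3,712.79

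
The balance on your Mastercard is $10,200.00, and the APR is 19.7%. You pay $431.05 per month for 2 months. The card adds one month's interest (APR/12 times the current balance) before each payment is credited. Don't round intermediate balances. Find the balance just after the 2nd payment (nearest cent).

Monthly rate r = 19.7%/12 = 1.64167% = 0.0164167.
Each month: B ← B·(1+r) − $431.05.
Month 1: interest $167.45; balance after payment $9,936.40.
Month 2: interest $163.12; balance after payment $9,668.47.

$9,668.47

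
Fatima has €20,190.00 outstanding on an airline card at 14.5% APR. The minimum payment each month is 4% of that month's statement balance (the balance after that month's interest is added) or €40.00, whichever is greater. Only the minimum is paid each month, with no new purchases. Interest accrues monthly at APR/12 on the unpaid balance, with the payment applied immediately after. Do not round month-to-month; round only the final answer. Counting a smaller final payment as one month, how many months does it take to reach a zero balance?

Monthly rate r = 14.5%/12 = 1.20833% = 0.0120833.
While 4% of the post-interest balance exceeds €40.00, each month B ← (B·(1+r))·(1 − 0.04), i.e. B shrinks by the factor (1+r)·0.96 = 0.9716.
This holds for months 1–105. Entering month 106 the balance is €980.22; 4% of the post-interest balance is now below €40.00, so the flat €40.00 minimum applies from here.
From month 106 a fixed €40.00 at rate r clears €980.22 in 30 more payments. Total: 105 + 30 = 135 months.

135 months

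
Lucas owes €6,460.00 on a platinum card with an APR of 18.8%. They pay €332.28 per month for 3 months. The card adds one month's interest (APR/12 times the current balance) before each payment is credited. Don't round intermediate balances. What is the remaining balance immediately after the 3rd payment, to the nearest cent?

€5,755.86

Monthly rate r = 18.8%/12 = 1.56667% = 0.0156667.
Each month: B ← B·(1+r) − €332.28.
Month 1: interest €101.21; balance after payment €6,228.93.
Month 2: interest €97.59; balance after payment €5,994.23.
Month 3: interest €93.91; balance after payment €5,755.86.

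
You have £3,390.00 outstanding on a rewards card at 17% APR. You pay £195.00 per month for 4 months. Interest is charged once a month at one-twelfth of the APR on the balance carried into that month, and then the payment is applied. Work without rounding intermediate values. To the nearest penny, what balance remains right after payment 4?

£2,789.49

Monthly rate r = 17%/12 = 1.41667% = 0.0141667.
Each month: B ← B·(1+r) − £195.00.
Month 1: interest £48.02; balance after payment £3,243.03.
Month 2: interest £45.94; balance after payment £3,093.97.
Month 3: interest £43.83; balance after payment £2,942.80.
Month 4: interest £41.69; balance after payment £2,789.49.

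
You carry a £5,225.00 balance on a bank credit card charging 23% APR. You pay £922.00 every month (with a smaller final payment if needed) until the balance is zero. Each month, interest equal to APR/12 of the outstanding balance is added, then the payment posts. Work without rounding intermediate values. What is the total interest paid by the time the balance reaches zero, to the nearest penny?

£359.45

Monthly rate r = 23%/12 = 1.91667% = 0.0191667.
Payoff takes n = ⌈−ln(1 − rB₀/P)/ln(1+r)⌉ = ⌈6.056⌉ = 7 payments; the last is £52.45.
Total paid = 6·£922.00 + £52.45 = £5,584.45.
Total interest = total paid − principal = £5,584.45 − £5,225.00 = £359.45.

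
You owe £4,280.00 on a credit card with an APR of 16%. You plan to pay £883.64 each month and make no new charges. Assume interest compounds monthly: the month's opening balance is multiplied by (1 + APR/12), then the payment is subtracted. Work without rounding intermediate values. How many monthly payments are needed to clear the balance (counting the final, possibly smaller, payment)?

Monthly rate r = 16%/12 = 1.33333% = 0.0133333.
Recurrence: B ← B·(1+r) − £883.64.
Month 1: interest £57.07; balance after payment £3,453.43.
Month 2: interest £46.05; balance after payment £2,615.83.
Month 3: interest £34.88; balance after payment £1,767.07.
Month 4: interest £23.56; balance after payment £906.99.
Month 5: interest £12.09; balance after payment £35.44.
Month 6: interest £0.47; balance after payment £0.00.

6 months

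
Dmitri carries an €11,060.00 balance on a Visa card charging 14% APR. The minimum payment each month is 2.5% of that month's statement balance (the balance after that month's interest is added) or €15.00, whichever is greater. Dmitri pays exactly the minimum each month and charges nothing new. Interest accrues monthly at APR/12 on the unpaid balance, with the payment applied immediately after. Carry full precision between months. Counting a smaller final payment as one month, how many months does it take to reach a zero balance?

Monthly rate r = 14%/12 = 1.16667% = 0.0116667.
While 2.5% of the post-interest balance exceeds €15.00, each month B ← (B·(1+r))·(1 − 0.025), i.e. B shrinks by the factor (1+r)·0.975 = 0.98638.
This holds for months 1–214. Entering month 215 the balance is €587.16; 2.5% of the post-interest balance is now below €15.00, so the flat €15.00 minimum applies from here.
From month 215 a fixed €15.00 at rate r clears €587.16 in 53 more payments. Total: 214 + 53 = 267 months.

267 months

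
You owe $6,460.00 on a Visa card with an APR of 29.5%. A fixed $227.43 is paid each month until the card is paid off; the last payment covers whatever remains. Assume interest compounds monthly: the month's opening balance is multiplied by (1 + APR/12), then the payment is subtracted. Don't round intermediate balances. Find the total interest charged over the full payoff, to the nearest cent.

$4,761.66

Monthly rate r = 29.5%/12 = 2.45833% = 0.0245833.
Payoff takes n = ⌈−ln(1 − rB₀/P)/ln(1+r)⌉ = ⌈49.338⌉ = 50 payments; the last is $77.59.
Total paid = 49·$227.43 + $77.59 = $11,221.66.
Total interest = total paid − principal = $11,221.66 − $6,460.00 = $4,761.66.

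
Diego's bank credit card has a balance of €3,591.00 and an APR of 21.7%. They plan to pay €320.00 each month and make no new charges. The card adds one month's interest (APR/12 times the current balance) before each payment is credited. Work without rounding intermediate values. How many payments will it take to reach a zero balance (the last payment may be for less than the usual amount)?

Monthly rate r = 21.7%/12 = 1.80833% = 0.0180833.
Recurrence: B ← B·(1+r) − €320.00.
Month 1: interest €64.94; balance after payment €3,335.94.
Month 2: interest €60.32; balance after payment €3,076.26.
Closed form: n = −ln(1 − rB₀/P)/ln(1+r) = −ln(0.79707)/ln(1.01808) ≈ 12.656, so the balance reaches zero during payment 13.

13 months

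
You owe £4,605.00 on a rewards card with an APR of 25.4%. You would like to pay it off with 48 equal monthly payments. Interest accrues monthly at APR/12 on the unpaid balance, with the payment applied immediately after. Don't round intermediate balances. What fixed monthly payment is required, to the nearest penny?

Monthly rate r = 25.4%/12 = 2.11667% = 0.0211667.
Level-payment amortization: P = B₀·r / (1 − (1+r)^(−n)) = 4605.00·0.0211667 / (1 − 1.02117^(−48)).
Denominator 1 − (1+r)^(−48) = 0.634100545.
P = 97.4725 / 0.634100545 ≈ 153.72.

£153.72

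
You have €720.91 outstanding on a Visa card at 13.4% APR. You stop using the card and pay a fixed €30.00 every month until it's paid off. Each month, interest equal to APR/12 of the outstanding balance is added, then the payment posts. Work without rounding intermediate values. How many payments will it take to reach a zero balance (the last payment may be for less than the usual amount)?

Monthly rate r = 13.4%/12 = 1.11667% = 0.0111667.
Recurrence: B ← B·(1+r) − €30.00.
Month 1: interest €8.05; balance after payment €698.96.
Month 2: interest €7.81; balance after payment €676.77.
Closed form: n = −ln(1 − rB₀/P)/ln(1+r) = −ln(0.73166)/ln(1.01117) ≈ 28.135, so the balance reaches zero during payment 29.

29 payments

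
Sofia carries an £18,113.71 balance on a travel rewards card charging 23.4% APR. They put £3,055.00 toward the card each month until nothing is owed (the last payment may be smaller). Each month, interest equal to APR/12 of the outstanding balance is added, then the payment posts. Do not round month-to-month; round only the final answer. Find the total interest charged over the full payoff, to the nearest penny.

£1,329.47

Monthly rate r = 23.4%/12 = 1.95% = 0.0195.
Payoff takes n = ⌈−ln(1 − rB₀/P)/ln(1+r)⌉ = ⌈6.362⌉ = 7 payments; the last is £1,113.18.
Total paid = 6·£3,055.00 + £1,113.18 = £19,443.18.
Total interest = total paid − principal = £19,443.18 − £18,113.71 = £1,329.47.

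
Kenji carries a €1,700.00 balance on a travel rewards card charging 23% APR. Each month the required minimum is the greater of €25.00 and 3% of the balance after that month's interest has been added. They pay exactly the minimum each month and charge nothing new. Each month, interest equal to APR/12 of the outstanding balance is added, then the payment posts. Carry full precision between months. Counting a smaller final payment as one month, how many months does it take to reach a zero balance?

116 months

Monthly rate r = 23%/12 = 1.91667% = 0.0191667.
While 3% of the post-interest balance exceeds €25.00, each month B ← (B·(1+r))·(1 − 0.03), i.e. B shrinks by the factor (1+r)·0.97 = 0.98859.
This holds for months 1–64. Entering month 65 the balance is €815.71; 3% of the post-interest balance is now below €25.00, so the flat €25.00 minimum applies from here.
From month 65 a fixed €25.00 at rate r clears €815.71 in 52 more payments. Total: 64 + 52 = 116 months.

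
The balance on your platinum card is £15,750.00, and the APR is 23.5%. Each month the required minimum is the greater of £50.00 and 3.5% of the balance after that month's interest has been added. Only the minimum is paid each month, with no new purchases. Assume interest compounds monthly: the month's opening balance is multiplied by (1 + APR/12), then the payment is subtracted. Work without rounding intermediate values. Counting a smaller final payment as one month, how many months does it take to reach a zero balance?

Monthly rate r = 23.5%/12 = 1.95833% = 0.0195833.
While 3.5% of the post-interest balance exceeds £50.00, each month B ← (B·(1+r))·(1 − 0.035), i.e. B shrinks by the factor (1+r)·0.965 = 0.9839.
This holds for months 1–150. Entering month 151 the balance is £1,379.71; 3.5% of the post-interest balance is now below £50.00, so the flat £50.00 minimum applies from here.
From month 151 a fixed £50.00 at rate r clears £1,379.71 in 41 more payments. Total: 150 + 41 = 191 months.

191 months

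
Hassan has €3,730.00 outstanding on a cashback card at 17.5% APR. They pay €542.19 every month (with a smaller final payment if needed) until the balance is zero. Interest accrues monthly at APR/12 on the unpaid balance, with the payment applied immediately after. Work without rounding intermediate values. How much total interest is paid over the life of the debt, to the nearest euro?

Monthly rate r = 17.5%/12 = 1.45833% = 0.0145833.
Payoff takes n = ⌈−ln(1 − rB₀/P)/ln(1+r)⌉ = ⌈7.302⌉ = 8 payments; the last is €164.74.
Total paid = 7·€542.19 + €164.74 = €3,960.07.
Total interest = total paid − principal = €3,960.07 − €3,730.00 = €230.07.

€230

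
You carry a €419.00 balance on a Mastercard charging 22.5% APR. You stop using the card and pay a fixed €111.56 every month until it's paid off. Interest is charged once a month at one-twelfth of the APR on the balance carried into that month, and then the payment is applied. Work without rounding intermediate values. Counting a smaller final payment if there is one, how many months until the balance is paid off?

4 payments

Monthly rate r = 22.5%/12 = 1.875% = 0.01875.
Recurrence: B ← B·(1+r) − €111.56.
Month 1: interest €7.86; balance after payment €315.30.
Month 2: interest €5.91; balance after payment €209.65.
Month 3: interest €3.93; balance after payment €102.02.
Month 4: interest €1.91; balance after payment €0.00.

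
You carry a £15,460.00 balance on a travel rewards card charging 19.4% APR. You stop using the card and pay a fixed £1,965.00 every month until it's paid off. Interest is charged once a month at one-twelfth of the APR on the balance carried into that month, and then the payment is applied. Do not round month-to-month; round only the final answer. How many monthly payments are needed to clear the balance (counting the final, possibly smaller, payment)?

Monthly rate r = 19.4%/12 = 1.61667% = 0.0161667.
Recurrence: B ← B·(1+r) − £1,965.00.
Month 1: interest £249.94; balance after payment £13,744.94.
Month 2: interest £222.21; balance after payment £12,002.15.
Closed form: n = −ln(1 − rB₀/P)/ln(1+r) = −ln(0.87281)/ln(1.01617) ≈ 8.483, so the balance reaches zero during payment 9.

9 months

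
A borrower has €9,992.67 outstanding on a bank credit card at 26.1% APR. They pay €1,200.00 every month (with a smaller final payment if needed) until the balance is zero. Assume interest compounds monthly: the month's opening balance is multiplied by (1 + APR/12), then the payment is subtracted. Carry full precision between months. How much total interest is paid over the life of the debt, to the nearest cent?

Monthly rate r = 26.1%/12 = 2.175% = 0.02175.
Payoff takes n = ⌈−ln(1 − rB₀/P)/ln(1+r)⌉ = ⌈9.286⌉ = 10 payments; the last is €346.34.
Total paid = 9·€1,200.00 + €346.34 = €11,146.34.
Total interest = total paid − principal = €11,146.34 − €9,992.67 = €1,153.67.

€1,153.67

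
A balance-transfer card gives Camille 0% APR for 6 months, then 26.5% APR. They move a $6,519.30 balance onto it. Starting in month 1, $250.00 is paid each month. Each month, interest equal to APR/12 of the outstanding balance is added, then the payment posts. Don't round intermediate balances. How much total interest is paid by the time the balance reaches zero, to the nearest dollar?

Promo months 1–6 at r₀ = 0%/12 = 0; months 7+ at r₁ = 26.5%/12 = 0.0220833.
After month 6 (no interest yet): B = $6,519.30 − 6·$250.00 = $5,019.30.
Then at r₁ with $250.00/mo: n₂ = −ln(1 − r₁·B/P)/ln(1+r₁) ≈ 26.82 → 27 more payments.
Total paid = 32·$250.00 + $205.71 = $8,205.71; interest = $8,205.71 − $6,519.30 = $1,686.41.

$1,686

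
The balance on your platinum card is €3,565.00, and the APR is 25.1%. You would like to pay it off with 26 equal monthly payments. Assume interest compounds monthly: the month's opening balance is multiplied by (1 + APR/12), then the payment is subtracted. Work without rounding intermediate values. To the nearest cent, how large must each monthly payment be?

€179.16

Monthly rate r = 25.1%/12 = 2.09167% = 0.0209167.
Level-payment amortization: P = B₀·r / (1 − (1+r)^(−n)) = 3565.00·0.0209167 / (1 − 1.02092^(−26)).
Denominator 1 − (1+r)^(−26) = 0.416215768.
P = 74.5679 / 0.416215768 ≈ 179.16.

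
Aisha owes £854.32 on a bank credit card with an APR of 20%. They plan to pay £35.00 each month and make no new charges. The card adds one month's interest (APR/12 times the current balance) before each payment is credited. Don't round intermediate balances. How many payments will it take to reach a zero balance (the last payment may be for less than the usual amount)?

32 months

Monthly rate r = 20%/12 = 1.66667% = 0.0166667.
Recurrence: B ← B·(1+r) − £35.00.
Month 1: interest £14.24; balance after payment £833.56.
Month 2: interest £13.89; balance after payment £812.45.
Closed form: n = −ln(1 − rB₀/P)/ln(1+r) = −ln(0.59318)/ln(1.01667) ≈ 31.596, so the balance reaches zero during payment 32.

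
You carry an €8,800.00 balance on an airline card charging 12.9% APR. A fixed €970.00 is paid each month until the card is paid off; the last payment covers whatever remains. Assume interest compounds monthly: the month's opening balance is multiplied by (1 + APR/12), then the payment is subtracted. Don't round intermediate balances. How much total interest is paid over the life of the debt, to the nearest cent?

€510.15

Monthly rate r = 12.9%/12 = 1.075% = 0.01075.
Payoff takes n = ⌈−ln(1 − rB₀/P)/ln(1+r)⌉ = ⌈9.597⌉ = 10 payments; the last is €580.15.
Total paid = 9·€970.00 + €580.15 = €9,310.15.
Total interest = total paid − principal = €9,310.15 − €8,800.00 = €510.15.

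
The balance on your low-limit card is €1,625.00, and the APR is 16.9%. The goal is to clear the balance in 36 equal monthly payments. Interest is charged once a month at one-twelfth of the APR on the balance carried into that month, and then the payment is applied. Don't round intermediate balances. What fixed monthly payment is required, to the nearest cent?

Monthly rate r = 16.9%/12 = 1.40833% = 0.0140833.
Level-payment amortization: P = B₀·r / (1 − (1+r)^(−n)) = 1625.00·0.0140833 / (1 − 1.01408^(−36)).
Denominator 1 − (1+r)^(−36) = 0.39556615.
P = 22.8854 / 0.39556615 ≈ 57.85.

€57.85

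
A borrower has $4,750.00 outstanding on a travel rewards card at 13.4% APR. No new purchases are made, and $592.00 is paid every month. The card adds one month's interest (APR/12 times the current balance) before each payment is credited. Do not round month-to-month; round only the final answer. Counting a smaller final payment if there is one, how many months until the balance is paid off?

9 payments

Monthly rate r = 13.4%/12 = 1.11667% = 0.0111667.
Recurrence: B ← B·(1+r) − $592.00.
Month 1: interest $53.04; balance after payment $4,211.04.
Month 2: interest $47.02; balance after payment $3,666.06.
Closed form: n = −ln(1 − rB₀/P)/ln(1+r) = −ln(0.9104)/ln(1.01117) ≈ 8.453, so the balance reaches zero during payment 9.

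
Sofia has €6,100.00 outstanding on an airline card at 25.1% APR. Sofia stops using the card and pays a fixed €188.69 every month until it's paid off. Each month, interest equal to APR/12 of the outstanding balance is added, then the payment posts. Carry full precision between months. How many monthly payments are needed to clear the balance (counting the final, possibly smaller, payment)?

Monthly rate r = 25.1%/12 = 2.09167% = 0.0209167.
Recurrence: B ← B·(1+r) − €188.69.
Month 1: interest €127.59; balance after payment €6,038.90.
Month 2: interest €126.31; balance after payment €5,976.53.
Closed form: n = −ln(1 − rB₀/P)/ln(1+r) = −ln(0.3238)/ln(1.02092) ≈ 54.472, so the balance reaches zero during payment 55.

55 payments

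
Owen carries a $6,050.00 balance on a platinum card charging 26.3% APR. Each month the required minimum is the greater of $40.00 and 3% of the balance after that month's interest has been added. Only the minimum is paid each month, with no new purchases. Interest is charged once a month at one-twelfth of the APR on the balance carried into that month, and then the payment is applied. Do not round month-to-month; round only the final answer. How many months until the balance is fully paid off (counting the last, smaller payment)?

Monthly rate r = 26.3%/12 = 2.19167% = 0.0219167.
While 3% of the post-interest balance exceeds $40.00, each month B ← (B·(1+r))·(1 − 0.03), i.e. B shrinks by the factor (1+r)·0.97 = 0.99126.
This holds for months 1–175. Entering month 176 the balance is $1,301.72; 3% of the post-interest balance is now below $40.00, so the flat $40.00 minimum applies from here.
From month 176 a fixed $40.00 at rate r clears $1,301.72 in 58 more payments. Total: 175 + 58 = 233 months.

233 months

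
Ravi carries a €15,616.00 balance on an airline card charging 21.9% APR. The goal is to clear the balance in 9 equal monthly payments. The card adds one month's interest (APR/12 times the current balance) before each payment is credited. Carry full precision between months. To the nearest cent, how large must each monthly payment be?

Monthly rate r = 21.9%/12 = 1.825% = 0.01825.
Level-payment amortization: P = B₀·r / (1 − (1+r)^(−n)) = 15616.00·0.01825 / (1 − 1.01825^(−9)).
Denominator 1 − (1+r)^(−9) = 0.15021271.
P = 284.992 / 0.15021271 ≈ 1897.26.

€1,897.26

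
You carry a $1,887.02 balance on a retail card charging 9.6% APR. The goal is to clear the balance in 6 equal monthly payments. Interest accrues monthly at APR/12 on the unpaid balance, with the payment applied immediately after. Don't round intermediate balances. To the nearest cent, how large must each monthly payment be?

Monthly rate r = 9.6%/12 = 0.8% = 0.008.
Level-payment amortization: P = B₀·r / (1 − (1+r)^(−n)) = 1887.02·0.008 / (1 − 1.008^(−6)).
Denominator 1 − (1+r)^(−6) = 0.046684164.
P = 15.0962 / 0.046684164 ≈ 323.37.

$323.37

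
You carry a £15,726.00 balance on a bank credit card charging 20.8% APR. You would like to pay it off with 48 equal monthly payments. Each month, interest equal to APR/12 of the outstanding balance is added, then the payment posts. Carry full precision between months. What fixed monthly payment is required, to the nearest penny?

Monthly rate r = 20.8%/12 = 1.73333% = 0.0173333.
Level-payment amortization: P = B₀·r / (1 − (1+r)^(−n)) = 15726.00·0.0173333 / (1 − 1.01733^(−48)).
Denominator 1 − (1+r)^(−48) = 0.561708729.
P = 272.584 / 0.561708729 ≈ 485.28.

£485.28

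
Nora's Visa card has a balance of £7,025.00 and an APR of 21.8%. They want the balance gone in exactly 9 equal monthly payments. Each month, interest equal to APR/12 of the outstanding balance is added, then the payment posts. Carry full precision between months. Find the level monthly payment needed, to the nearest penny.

£853.16

Monthly rate r = 21.8%/12 = 1.81667% = 0.0181667.
Level-payment amortization: P = B₀·r / (1 − (1+r)^(−n)) = 7025.00·0.0181667 / (1 − 1.01817^(−9)).
Denominator 1 − (1+r)^(−9) = 0.149586536.
P = 127.621 / 0.149586536 ≈ 853.16.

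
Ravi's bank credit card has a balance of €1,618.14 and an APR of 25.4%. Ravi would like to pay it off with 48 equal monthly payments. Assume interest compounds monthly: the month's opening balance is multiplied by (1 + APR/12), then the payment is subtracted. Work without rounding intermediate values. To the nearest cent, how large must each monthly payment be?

€54.01

Monthly rate r = 25.4%/12 = 2.11667% = 0.0211667.
Level-payment amortization: P = B₀·r / (1 − (1+r)^(−n)) = 1618.14·0.0211667 / (1 − 1.02117^(−48)).
Denominator 1 − (1+r)^(−48) = 0.634100545.
P = 34.2506 / 0.634100545 ≈ 54.01.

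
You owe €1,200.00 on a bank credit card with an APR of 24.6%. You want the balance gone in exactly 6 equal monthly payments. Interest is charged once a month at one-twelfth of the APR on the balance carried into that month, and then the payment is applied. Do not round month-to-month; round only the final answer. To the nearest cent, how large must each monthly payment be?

€214.59

Monthly rate r = 24.6%/12 = 2.05% = 0.0205.
Level-payment amortization: P = B₀·r / (1 − (1+r)^(−n)) = 1200.00·0.0205 / (1 − 1.0205^(−6)).
Denominator 1 − (1+r)^(−6) = 0.114635823.
P = 24.6 / 0.114635823 ≈ 214.59.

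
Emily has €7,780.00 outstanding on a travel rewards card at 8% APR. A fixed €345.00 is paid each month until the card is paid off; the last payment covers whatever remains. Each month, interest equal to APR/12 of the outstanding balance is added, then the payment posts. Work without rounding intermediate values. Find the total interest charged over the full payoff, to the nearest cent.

€679.31

Monthly rate r = 8%/12 = 0.666667% = 0.00666667.
Payoff takes n = ⌈−ln(1 − rB₀/P)/ln(1+r)⌉ = ⌈24.519⌉ = 25 payments; the last is €179.31.
Total paid = 24·€345.00 + €179.31 = €8,459.31.
Total interest = total paid − principal = €8,459.31 − €7,780.00 = €679.31.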